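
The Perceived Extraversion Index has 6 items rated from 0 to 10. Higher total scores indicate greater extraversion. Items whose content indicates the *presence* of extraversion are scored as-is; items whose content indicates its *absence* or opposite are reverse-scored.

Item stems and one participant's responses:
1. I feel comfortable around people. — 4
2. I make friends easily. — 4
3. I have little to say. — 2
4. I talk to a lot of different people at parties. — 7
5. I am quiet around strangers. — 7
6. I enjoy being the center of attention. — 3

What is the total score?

Items 3, 5 describe the absence/opposite of extraversion → reverse-score.
reverse-coded value = 10 − response.
  item 1: 4
  item 2: 4
  item 3: 10 − 2 = 8
  item 4: 7
  item 5: 10 − 7 = 3
  item 6: 3
Total = 4 + 4 + 8 + 7 + 3 + 3 = 29

29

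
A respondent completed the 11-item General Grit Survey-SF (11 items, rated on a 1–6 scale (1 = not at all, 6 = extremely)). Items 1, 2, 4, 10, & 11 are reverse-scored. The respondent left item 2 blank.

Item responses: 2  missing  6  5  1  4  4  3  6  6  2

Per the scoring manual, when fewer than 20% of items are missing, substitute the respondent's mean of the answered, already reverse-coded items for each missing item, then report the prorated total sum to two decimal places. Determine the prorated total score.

Reverse-coded (reversed = (1+6) − raw = 7 − raw):
  item 1: 7 − 2 = 5
  item 4: 7 − 5 = 2
  item 10: 7 − 6 = 1
  item 11: 7 − 2 = 5
Completed scored items (10 of 11): 5, 6, 2, 1, 4, 4, 3, 6, 1, 5; sum = 37.
Person mean = 37 / 10 ≈ 3.7000
Prorated total = (37 / 10) × 11 = 40.70 (to 2 dp)

40.70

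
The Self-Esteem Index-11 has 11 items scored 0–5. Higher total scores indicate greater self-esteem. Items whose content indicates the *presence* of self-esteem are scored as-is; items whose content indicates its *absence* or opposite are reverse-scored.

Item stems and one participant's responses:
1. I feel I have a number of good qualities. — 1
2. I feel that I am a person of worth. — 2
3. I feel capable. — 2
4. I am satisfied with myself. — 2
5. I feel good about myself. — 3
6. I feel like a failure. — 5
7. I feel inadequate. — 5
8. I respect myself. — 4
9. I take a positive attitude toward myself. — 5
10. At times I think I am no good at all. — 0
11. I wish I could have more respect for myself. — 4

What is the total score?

25

Items 6, 7, 10, 11 describe the absence/opposite of self-esteem → reverse-score.
reversed = (0+5) − raw = 5 − raw.
  item 1: 1
  item 2: 2
  item 3: 2
  item 4: 2
  item 5: 3
  item 6: 5 − 5 = 0
  item 7: 5 − 5 = 0
  item 8: 4
  item 9: 5
  item 10: 5 − 0 = 5
  item 11: 5 − 4 = 1
Total = 1 + 2 + 2 + 2 + 3 + 0 + 0 + 4 + 5 + 5 + 1 = 25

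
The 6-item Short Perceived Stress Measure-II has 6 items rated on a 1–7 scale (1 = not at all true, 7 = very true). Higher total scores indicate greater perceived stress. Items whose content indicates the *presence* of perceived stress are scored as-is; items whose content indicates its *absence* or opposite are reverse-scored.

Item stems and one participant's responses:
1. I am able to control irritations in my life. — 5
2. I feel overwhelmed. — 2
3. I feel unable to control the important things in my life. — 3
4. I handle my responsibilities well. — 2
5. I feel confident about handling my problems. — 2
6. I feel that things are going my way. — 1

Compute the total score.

27

Items 1, 4, 5, 6 describe the absence/opposite of perceived stress → reverse-score.
on a 1–7 scale, reversed = 8 − raw.
  item 1: 8 − 5 = 3
  item 2: 2
  item 3: 3
  item 4: 8 − 2 = 6
  item 5: 8 − 2 = 6
  item 6: 8 − 1 = 7
Total = 3 + 2 + 3 + 6 + 6 + 7 = 27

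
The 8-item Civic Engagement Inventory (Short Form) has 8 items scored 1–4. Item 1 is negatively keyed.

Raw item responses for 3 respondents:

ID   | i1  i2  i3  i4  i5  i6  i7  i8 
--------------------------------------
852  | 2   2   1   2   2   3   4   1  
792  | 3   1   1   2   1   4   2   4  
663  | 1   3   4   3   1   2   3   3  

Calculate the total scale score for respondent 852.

Respondent 852 raw: 2, 2, 1, 2, 2, 3, 4, 1.
Reverse-coded (reverse-coded value = 5 − response):
  item 1: 5 − 2 = 3
  item 2: 2
  item 3: 1
  item 4: 2
  item 5: 2
  item 6: 3
  item 7: 4
  item 8: 1
Sum = 3 + 2 + 1 + 2 + 2 + 3 + 4 + 1 = 18

18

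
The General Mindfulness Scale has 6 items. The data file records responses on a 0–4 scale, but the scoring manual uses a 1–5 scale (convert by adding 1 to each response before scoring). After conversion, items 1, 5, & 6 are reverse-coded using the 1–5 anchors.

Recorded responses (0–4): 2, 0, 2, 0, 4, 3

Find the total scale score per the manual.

11

Convert to 1–5: 3, 1, 3, 1, 5, 4
Reverse-coded (on a 1–5 scale, reversed = 6 − raw):
  item 1: 6 − 3 = 3
  item 5: 6 − 5 = 1
  item 6: 6 − 4 = 2
Scored: 3, 1, 3, 1, 1, 2
Total = 11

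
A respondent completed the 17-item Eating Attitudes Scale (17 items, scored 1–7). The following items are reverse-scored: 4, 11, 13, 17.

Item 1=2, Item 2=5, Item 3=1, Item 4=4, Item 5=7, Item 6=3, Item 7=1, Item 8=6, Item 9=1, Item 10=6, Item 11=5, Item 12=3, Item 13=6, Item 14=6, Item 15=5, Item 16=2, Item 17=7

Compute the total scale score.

58

Apply reverse scoring (reversed = (1+7) − raw = 8 − raw):
  item 4: 8 − 4 = 4
  item 11: 8 − 5 = 3
  item 13: 8 − 6 = 2
  item 17: 8 − 7 = 1
Scored responses: 2, 5, 1, 4, 7, 3, 1, 6, 1, 6, 3, 3, 2, 6, 5, 2, 1
Total = 2 + 5 + 1 + 4 + 7 + 3 + 1 + 6 + 1 + 6 + 3 + 3 + 2 + 6 + 5 + 2 + 1 = 58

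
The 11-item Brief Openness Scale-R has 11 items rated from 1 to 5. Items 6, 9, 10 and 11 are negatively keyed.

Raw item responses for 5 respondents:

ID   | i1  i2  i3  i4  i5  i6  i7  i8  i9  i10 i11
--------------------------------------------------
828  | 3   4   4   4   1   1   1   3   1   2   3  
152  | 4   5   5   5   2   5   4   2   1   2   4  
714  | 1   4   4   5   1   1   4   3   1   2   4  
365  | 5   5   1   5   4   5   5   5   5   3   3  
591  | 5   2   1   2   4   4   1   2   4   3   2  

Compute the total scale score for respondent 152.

Respondent 152 raw: 4, 5, 5, 5, 2, 5, 4, 2, 1, 2, 4.
Reverse-coded (on a 1–5 scale, reversed = 6 − raw):
  item 1: 4
  item 2: 5
  item 3: 5
  item 4: 5
  item 5: 2
  item 6: 6 − 5 = 1
  item 7: 4
  item 8: 2
  item 9: 6 − 1 = 5
  item 10: 6 − 2 = 4
  item 11: 6 − 4 = 2
Sum = 4 + 5 + 5 + 5 + 2 + 1 + 4 + 2 + 5 + 4 + 2 = 39

39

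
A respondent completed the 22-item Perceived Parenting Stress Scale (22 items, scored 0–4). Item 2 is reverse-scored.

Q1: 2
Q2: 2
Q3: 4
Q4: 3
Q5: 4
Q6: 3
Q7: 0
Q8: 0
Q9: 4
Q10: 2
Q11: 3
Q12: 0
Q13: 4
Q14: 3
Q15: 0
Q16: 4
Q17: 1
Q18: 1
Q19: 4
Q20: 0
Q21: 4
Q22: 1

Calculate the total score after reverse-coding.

49

Raw sum = 49. Reverse-scored items: 2; their raw sum = 2.
Each reversal replaces raw with 4 − raw, changing the total by 4 − 2·raw per item.
Total = 49 + 1·4 − 2·2 = 49 + 4 − 4 = 49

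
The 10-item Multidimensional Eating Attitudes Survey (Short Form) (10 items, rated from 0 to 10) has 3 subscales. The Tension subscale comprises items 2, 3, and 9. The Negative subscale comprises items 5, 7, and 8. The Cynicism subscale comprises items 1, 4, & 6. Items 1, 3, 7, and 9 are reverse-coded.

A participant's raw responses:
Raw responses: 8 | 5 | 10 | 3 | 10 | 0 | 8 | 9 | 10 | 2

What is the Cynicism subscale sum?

5

Cynicism items: 1, 4, 6.
Of these, item 1 is reverse-coded; on a 0–10 scale, reversed = 10 − raw.
  item 1: 10 − 8 = 2
  item 4: 3
  item 6: 0
Sum = 2 + 3 + 0 = 5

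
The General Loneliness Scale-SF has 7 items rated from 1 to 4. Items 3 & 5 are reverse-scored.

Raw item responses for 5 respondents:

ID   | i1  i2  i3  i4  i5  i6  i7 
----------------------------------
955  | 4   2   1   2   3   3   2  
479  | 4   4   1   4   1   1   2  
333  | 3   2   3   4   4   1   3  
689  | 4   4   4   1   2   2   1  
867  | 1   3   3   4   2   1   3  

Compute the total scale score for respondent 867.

17

Respondent 867 raw: 1, 3, 3, 4, 2, 1, 3.
Reverse-coded (reversed = (1+4) − raw = 5 − raw):
  item 1: 1
  item 2: 3
  item 3: 5 − 3 = 2
  item 4: 4
  item 5: 5 − 2 = 3
  item 6: 1
  item 7: 3
Sum = 1 + 3 + 2 + 4 + 3 + 1 + 3 = 17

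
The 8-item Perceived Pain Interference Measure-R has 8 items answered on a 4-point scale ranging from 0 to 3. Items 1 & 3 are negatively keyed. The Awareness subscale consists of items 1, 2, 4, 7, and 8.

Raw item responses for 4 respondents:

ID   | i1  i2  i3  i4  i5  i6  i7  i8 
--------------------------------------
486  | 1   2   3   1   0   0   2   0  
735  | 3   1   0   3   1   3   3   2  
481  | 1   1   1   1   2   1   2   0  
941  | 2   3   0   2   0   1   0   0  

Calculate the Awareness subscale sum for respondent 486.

Respondent 486 raw: 1, 2, 3, 1, 0, 0, 2, 0.
Awareness items: 1, 2, 4, 7, 8.
Reverse-coded (on a 0–3 scale, reversed = 3 − raw):
  item 1: 3 − 1 = 2
  item 2: 2
  item 4: 1
  item 7: 2
  item 8: 0
Sum = 2 + 2 + 1 + 2 + 0 = 7

7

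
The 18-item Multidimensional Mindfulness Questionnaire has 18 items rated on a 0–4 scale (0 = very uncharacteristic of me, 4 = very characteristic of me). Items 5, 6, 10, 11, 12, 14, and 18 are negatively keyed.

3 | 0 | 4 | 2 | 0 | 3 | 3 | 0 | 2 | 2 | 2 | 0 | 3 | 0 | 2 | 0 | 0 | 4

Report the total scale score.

Apply reverse scoring (reversed = (0+4) − raw = 4 − raw):
  item 5: 4 − 0 = 4
  item 6: 4 − 3 = 1
  item 10: 4 − 2 = 2
  item 11: 4 − 2 = 2
  item 12: 4 − 0 = 4
  item 14: 4 − 0 = 4
  item 18: 4 − 4 = 0
Scored responses: 3, 0, 4, 2, 4, 1, 3, 0, 2, 2, 2, 4, 3, 4, 2, 0, 0, 0
Total = 3 + 0 + 4 + 2 + 4 + 1 + 3 + 0 + 2 + 2 + 2 + 4 + 3 + 4 + 2 + 0 + 0 + 0 = 36

36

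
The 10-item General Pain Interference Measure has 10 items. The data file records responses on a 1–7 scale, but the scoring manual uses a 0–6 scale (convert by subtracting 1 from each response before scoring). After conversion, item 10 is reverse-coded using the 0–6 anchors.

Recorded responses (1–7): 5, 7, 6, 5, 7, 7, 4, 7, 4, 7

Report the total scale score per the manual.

43

Convert to 0–6: 4, 6, 5, 4, 6, 6, 3, 6, 3, 6
Reverse-coded (on a 0–6 scale, reversed = 6 − raw):
  item 10: 6 − 6 = 0
Scored: 4, 6, 5, 4, 6, 6, 3, 6, 3, 0
Total = 43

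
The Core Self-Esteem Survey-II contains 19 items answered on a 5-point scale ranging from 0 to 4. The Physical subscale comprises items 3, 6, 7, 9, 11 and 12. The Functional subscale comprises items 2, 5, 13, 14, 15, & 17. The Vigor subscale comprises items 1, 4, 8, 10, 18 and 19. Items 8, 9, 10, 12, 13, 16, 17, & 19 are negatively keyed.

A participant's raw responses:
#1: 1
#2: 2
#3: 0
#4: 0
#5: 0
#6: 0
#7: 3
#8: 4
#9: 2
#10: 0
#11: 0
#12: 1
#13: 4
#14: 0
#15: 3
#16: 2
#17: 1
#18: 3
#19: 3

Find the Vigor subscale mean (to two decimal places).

1.50

Vigor items: 1, 4, 8, 10, 18, 19.
Of these, items 8, 10, & 19 are negatively keyed; reversed = (0+4) − raw = 4 − raw.
  item 1: 1
  item 4: 0
  item 8: 4 − 4 = 0
  item 10: 4 − 0 = 4
  item 18: 3
  item 19: 4 − 3 = 1
Sum = 1 + 0 + 0 + 4 + 3 + 1 = 9
Mean = 9 / 6 = 1.50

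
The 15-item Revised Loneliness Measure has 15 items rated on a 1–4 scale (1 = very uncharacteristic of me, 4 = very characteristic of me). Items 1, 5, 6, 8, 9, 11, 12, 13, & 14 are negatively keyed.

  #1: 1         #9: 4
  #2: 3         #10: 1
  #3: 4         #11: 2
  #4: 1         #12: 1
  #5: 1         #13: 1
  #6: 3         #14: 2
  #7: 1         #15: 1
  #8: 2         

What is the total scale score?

Raw sum = 28. Negatively keyed items: 1, 5, 6, 8, 9, 11, 12, 13, 14; their raw sum = 17.
Each reversal replaces raw with 5 − raw, changing the total by 5 − 2·raw per item.
Total = 28 + 9·5 − 2·17 = 28 + 45 − 34 = 39

39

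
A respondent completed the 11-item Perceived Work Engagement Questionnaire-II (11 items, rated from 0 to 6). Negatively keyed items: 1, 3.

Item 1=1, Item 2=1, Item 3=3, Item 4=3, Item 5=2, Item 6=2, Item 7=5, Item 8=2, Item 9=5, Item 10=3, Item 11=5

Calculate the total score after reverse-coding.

Raw sum = 32. Negatively keyed items: 1, 3; their raw sum = 4.
Each reversal replaces raw with 6 − raw, changing the total by 6 − 2·raw per item.
Total = 32 + 2·6 − 2·4 = 32 + 12 − 8 = 36

36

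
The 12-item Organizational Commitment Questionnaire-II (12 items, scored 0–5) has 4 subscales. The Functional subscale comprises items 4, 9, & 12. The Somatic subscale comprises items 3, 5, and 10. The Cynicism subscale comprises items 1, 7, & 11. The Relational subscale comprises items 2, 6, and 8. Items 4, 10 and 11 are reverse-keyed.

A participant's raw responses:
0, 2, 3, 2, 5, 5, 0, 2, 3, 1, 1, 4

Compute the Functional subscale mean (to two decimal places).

Functional items: 4, 9, 12.
Of these, item 4 is reverse-keyed; on a 0–5 scale, reversed = 5 − raw.
  item 4: 5 − 2 = 3
  item 9: 3
  item 12: 4
Sum = 3 + 3 + 4 = 10
Mean = 10 / 3 = 3.33

3.33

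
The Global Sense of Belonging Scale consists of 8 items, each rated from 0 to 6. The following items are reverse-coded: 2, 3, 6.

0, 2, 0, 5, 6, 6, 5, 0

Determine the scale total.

Reverse-coded items use 6 − raw:
  item 2: 6 − 2 = 4
  item 3: 6 − 0 = 6
  item 6: 6 − 6 = 0
After reverse-coding: 0, 4, 6, 5, 6, 0, 5, 0
Total = 0 + 4 + 6 + 5 + 6 + 0 + 5 + 0 = 26

26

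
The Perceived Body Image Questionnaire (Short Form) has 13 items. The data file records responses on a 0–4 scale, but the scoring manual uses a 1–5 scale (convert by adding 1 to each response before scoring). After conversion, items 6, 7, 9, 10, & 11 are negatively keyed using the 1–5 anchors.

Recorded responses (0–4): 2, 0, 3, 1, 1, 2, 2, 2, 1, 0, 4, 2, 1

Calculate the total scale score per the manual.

Convert to 1–5: 3, 1, 4, 2, 2, 3, 3, 3, 2, 1, 5, 3, 2
Reverse-coded (reversed = (1+5) − raw = 6 − raw):
  item 6: 6 − 3 = 3
  item 7: 6 − 3 = 3
  item 9: 6 − 2 = 4
  item 10: 6 − 1 = 5
  item 11: 6 − 5 = 1
Scored: 3, 1, 4, 2, 2, 3, 3, 3, 4, 5, 1, 3, 2
Total = 36

36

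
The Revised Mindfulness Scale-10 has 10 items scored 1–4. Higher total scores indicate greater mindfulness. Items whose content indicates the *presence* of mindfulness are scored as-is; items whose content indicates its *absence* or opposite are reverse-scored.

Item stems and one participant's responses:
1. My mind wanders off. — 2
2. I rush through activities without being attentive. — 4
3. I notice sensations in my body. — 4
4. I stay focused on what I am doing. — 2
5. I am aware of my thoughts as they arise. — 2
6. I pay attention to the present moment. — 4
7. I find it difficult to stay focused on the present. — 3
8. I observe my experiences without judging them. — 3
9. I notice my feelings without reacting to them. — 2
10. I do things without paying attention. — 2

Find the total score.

26

Items 1, 2, 7, 10 describe the absence/opposite of mindfulness → reverse-score.
on a 1–4 scale, reversed = 5 − raw.
  item 1: 5 − 2 = 3
  item 2: 5 − 4 = 1
  item 3: 4
  item 4: 2
  item 5: 2
  item 6: 4
  item 7: 5 − 3 = 2
  item 8: 3
  item 9: 2
  item 10: 5 − 2 = 3
Total = 3 + 1 + 4 + 2 + 2 + 4 + 2 + 3 + 2 + 3 = 26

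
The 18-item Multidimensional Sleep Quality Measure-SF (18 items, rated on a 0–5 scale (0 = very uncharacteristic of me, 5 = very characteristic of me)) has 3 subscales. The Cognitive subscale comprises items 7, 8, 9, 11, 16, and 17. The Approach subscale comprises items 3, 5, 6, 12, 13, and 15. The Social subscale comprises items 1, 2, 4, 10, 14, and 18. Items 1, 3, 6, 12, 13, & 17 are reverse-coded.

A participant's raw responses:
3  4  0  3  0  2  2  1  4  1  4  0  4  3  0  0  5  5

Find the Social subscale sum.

18

Social items: 1, 2, 4, 10, 14, 18.
Of these, item 1 is reverse-coded; on a 0–5 scale, reversed = 5 − raw.
  item 1: 5 − 3 = 2
  item 2: 4
  item 4: 3
  item 10: 1
  item 14: 3
  item 18: 5
Sum = 2 + 4 + 3 + 1 + 3 + 5 = 18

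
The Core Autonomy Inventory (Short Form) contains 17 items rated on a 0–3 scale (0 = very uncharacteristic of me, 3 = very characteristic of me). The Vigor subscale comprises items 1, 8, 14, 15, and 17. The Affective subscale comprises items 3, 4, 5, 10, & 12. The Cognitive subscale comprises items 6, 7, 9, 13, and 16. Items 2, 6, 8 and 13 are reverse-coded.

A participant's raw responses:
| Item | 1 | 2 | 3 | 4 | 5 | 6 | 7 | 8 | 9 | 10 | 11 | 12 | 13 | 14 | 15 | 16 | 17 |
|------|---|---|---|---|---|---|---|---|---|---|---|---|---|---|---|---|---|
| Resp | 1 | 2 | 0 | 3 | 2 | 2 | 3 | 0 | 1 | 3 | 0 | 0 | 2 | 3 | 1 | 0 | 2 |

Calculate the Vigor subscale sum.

Vigor items: 1, 8, 14, 15, 17.
Of these, item 8 is reverse-coded; reverse-coded value = 3 − response.
  item 1: 1
  item 8: 3 − 0 = 3
  item 14: 3
  item 15: 1
  item 17: 2
Sum = 1 + 3 + 3 + 1 + 2 = 10

10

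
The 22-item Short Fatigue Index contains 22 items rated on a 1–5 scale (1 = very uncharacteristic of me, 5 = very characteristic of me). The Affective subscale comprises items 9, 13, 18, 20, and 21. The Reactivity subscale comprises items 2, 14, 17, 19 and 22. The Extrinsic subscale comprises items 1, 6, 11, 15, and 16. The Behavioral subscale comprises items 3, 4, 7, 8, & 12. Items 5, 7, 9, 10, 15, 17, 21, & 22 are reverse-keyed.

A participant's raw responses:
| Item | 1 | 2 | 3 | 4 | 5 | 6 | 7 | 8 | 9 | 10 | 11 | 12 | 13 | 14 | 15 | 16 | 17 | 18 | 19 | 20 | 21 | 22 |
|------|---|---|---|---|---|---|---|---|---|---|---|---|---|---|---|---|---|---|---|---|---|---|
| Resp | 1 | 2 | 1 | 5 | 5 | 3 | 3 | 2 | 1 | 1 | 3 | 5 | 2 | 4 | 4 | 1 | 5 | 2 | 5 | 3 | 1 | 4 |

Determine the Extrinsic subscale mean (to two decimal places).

Extrinsic items: 1, 6, 11, 15, 16.
Of these, item 15 is reverse-keyed; on a 1–5 scale, reversed = 6 − raw.
  item 1: 1
  item 6: 3
  item 11: 3
  item 15: 6 − 4 = 2
  item 16: 1
Sum = 1 + 3 + 3 + 2 + 1 = 10
Mean = 10 / 5 = 2.00

2.00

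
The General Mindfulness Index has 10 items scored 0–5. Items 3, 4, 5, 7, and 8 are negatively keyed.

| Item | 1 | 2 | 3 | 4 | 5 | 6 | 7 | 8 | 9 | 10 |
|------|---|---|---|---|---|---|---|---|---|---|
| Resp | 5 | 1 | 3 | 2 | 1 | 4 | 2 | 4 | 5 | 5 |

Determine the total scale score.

Reverse-coded items (on a 0–5 scale, reversed = 5 − raw):
  item 3: 5 − 3 = 2
  item 4: 5 − 2 = 3
  item 5: 5 − 1 = 4
  item 7: 5 − 2 = 3
  item 8: 5 − 4 = 1
Scored responses: 5, 1, 2, 3, 4, 4, 3, 1, 5, 5
Total = 5 + 1 + 2 + 3 + 4 + 4 + 3 + 1 + 5 + 5 = 33

33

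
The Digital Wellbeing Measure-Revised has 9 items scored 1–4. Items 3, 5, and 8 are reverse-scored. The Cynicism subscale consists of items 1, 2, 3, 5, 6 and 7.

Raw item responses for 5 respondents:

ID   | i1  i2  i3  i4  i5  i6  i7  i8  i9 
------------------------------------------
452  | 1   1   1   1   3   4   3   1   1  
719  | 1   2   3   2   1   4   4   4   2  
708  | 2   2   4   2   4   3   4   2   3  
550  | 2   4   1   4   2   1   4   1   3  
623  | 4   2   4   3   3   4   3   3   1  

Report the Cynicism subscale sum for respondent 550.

18

Respondent 550 raw: 2, 4, 1, 4, 2, 1, 4, 1, 3.
Cynicism items: 1, 2, 3, 5, 6, 7.
Reverse-coded (on a 1–4 scale, reversed = 5 − raw):
  item 1: 2
  item 2: 4
  item 3: 5 − 1 = 4
  item 5: 5 − 2 = 3
  item 6: 1
  item 7: 4
Sum = 2 + 4 + 4 + 3 + 1 + 4 = 18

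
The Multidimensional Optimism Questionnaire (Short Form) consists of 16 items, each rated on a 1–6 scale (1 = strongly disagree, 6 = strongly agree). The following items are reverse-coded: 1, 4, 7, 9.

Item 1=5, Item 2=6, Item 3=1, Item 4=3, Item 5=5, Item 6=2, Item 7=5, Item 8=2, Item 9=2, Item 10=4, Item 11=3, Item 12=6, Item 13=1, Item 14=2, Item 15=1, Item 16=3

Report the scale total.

49

Reverse-coded items use 7 − raw:
  item 1: 7 − 5 = 2
  item 4: 7 − 3 = 4
  item 7: 7 − 5 = 2
  item 9: 7 − 2 = 5
Scored responses: 2, 6, 1, 4, 5, 2, 2, 2, 5, 4, 3, 6, 1, 2, 1, 3
Total = 2 + 6 + 1 + 4 + 5 + 2 + 2 + 2 + 5 + 4 + 3 + 6 + 1 + 2 + 1 + 3 = 49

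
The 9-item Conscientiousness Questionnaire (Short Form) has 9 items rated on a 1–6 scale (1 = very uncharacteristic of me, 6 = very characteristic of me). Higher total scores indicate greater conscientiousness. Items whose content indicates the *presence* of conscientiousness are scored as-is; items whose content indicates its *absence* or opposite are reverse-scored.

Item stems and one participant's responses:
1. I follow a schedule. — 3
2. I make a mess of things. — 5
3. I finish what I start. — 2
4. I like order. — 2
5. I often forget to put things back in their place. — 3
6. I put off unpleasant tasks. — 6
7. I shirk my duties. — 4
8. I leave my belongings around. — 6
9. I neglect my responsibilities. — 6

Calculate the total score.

19

Items 2, 5, 6, 7, 8, 9 describe the absence/opposite of conscientiousness → reverse-score.
reversed = (1+6) − raw = 7 − raw.
  item 1: 3
  item 2: 7 − 5 = 2
  item 3: 2
  item 4: 2
  item 5: 7 − 3 = 4
  item 6: 7 − 6 = 1
  item 7: 7 − 4 = 3
  item 8: 7 − 6 = 1
  item 9: 7 − 6 = 1
Total = 3 + 2 + 2 + 2 + 4 + 1 + 3 + 1 + 1 = 19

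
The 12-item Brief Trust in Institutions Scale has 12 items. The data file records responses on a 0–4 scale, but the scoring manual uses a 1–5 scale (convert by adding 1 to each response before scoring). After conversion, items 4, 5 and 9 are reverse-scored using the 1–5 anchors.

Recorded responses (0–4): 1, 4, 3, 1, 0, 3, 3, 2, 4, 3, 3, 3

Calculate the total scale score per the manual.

Convert to 1–5: 2, 5, 4, 2, 1, 4, 4, 3, 5, 4, 4, 4
Reverse-coded (on a 1–5 scale, reversed = 6 − raw):
  item 4: 6 − 2 = 4
  item 5: 6 − 1 = 5
  item 9: 6 − 5 = 1
Scored: 2, 5, 4, 4, 5, 4, 4, 3, 1, 4, 4, 4
Total = 44

44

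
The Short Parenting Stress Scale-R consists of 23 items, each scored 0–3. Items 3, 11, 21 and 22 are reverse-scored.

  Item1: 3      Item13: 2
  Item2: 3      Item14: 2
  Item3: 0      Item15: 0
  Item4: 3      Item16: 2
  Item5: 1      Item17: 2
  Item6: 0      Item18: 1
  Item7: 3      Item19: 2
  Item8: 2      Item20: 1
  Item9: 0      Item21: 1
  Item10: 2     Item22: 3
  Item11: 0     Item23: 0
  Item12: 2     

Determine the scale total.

Apply reverse scoring (reversed = (0+3) − raw = 3 − raw):
  item 3: 3 − 0 = 3
  item 11: 3 − 0 = 3
  item 21: 3 − 1 = 2
  item 22: 3 − 3 = 0
Scored items: 3, 3, 3, 3, 1, 0, 3, 2, 0, 2, 3, 2, 2, 2, 0, 2, 2, 1, 2, 1, 2, 0, 0
Total = 3 + 3 + 3 + 3 + 1 + 0 + 3 + 2 + 0 + 2 + 3 + 2 + 2 + 2 + 0 + 2 + 2 + 1 + 2 + 1 + 2 + 0 + 0 = 39

39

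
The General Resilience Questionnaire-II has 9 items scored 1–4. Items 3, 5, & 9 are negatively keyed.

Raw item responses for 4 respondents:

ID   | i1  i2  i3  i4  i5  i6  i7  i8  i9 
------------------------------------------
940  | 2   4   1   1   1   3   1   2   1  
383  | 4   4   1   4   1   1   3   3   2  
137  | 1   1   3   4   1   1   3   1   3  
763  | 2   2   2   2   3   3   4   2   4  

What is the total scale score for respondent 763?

21

Respondent 763 raw: 2, 2, 2, 2, 3, 3, 4, 2, 4.
Reverse-coded (on a 1–4 scale, reversed = 5 − raw):
  item 1: 2
  item 2: 2
  item 3: 5 − 2 = 3
  item 4: 2
  item 5: 5 − 3 = 2
  item 6: 3
  item 7: 4
  item 8: 2
  item 9: 5 − 4 = 1
Sum = 2 + 2 + 3 + 2 + 2 + 3 + 4 + 2 + 1 = 21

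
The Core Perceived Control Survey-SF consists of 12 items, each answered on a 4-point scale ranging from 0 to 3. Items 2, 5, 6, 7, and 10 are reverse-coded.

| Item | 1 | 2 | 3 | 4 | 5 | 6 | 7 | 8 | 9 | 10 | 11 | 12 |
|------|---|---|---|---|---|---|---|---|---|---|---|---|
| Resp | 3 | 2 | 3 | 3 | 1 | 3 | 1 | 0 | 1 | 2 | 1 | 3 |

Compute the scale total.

Reversing items 2, 5, 6, 7, and 10 with 3 − raw:
Total = 3 + (3−2) + 3 + 3 + (3−1) + (3−3) + (3−1) + 0 + 1 + (3−2) + 1 + 3
      = 3 + 1 + 3 + 3 + 2 + 0 + 2 + 0 + 1 + 1 + 1 + 3 = 20

20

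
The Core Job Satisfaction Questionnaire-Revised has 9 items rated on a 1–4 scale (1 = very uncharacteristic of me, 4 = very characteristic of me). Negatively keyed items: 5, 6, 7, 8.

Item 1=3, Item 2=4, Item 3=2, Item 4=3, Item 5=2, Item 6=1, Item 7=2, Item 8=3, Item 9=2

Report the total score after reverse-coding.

26

Apply reverse scoring (on a 1–4 scale, reversed = 5 − raw):
  item 5: 5 − 2 = 3
  item 6: 5 − 1 = 4
  item 7: 5 − 2 = 3
  item 8: 5 − 3 = 2
After reverse-coding: 3, 4, 2, 3, 3, 4, 3, 2, 2
Total = 3 + 4 + 2 + 3 + 3 + 4 + 3 + 2 + 2 = 26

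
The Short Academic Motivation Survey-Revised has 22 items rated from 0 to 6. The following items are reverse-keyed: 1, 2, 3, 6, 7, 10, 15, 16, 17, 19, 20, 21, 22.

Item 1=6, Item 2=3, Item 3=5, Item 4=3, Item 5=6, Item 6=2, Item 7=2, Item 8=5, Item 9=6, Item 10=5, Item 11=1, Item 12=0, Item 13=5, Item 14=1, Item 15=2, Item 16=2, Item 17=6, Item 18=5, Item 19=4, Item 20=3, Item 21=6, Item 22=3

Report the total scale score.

Raw sum = 81. Reverse-keyed items: 1, 2, 3, 6, 7, 10, 15, 16, 17, 19, 20, 21, 22; their raw sum = 49.
Each reversal replaces raw with 6 − raw, changing the total by 6 − 2·raw per item.
Total = 81 + 13·6 − 2·49 = 81 + 78 − 98 = 61

61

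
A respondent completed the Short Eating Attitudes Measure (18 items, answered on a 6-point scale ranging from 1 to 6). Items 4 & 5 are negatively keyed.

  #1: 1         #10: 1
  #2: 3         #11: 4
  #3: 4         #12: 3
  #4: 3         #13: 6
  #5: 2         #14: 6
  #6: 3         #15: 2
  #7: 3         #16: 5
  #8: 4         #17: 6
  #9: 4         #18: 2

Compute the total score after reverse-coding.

Raw sum = 62. Negatively keyed items: 4, 5; their raw sum = 5.
Each reversal replaces raw with 7 − raw, changing the total by 7 − 2·raw per item.
Total = 62 + 2·7 − 2·5 = 62 + 14 − 10 = 66

66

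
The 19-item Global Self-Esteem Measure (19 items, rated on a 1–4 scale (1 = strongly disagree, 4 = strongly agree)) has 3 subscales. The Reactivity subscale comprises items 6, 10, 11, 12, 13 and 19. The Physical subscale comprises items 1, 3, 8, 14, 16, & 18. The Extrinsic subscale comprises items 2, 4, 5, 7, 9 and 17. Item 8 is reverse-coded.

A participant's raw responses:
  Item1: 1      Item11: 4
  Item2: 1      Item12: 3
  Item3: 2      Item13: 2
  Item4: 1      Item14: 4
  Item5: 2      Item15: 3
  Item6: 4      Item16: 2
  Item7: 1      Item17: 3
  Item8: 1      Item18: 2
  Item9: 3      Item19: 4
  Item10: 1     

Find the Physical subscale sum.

Physical items: 1, 3, 8, 14, 16, 18.
Of these, item 8 is reverse-coded; reversed = (1+4) − raw = 5 − raw.
  item 1: 1
  item 3: 2
  item 8: 5 − 1 = 4
  item 14: 4
  item 16: 2
  item 18: 2
Sum = 1 + 2 + 4 + 4 + 2 + 2 = 15

15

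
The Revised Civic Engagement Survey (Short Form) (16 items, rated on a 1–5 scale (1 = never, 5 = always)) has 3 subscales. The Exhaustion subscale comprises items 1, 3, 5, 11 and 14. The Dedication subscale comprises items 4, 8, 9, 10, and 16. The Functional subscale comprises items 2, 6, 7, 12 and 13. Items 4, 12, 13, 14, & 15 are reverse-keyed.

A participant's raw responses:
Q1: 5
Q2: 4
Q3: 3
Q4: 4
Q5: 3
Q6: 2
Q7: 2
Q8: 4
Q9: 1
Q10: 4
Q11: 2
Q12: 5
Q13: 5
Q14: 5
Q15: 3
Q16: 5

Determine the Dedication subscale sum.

16

Dedication items: 4, 8, 9, 10, 16.
Of these, item 4 is reverse-keyed; on a 1–5 scale, reversed = 6 − raw.
  item 4: 6 − 4 = 2
  item 8: 4
  item 9: 1
  item 10: 4
  item 16: 5
Sum = 2 + 4 + 1 + 4 + 5 = 16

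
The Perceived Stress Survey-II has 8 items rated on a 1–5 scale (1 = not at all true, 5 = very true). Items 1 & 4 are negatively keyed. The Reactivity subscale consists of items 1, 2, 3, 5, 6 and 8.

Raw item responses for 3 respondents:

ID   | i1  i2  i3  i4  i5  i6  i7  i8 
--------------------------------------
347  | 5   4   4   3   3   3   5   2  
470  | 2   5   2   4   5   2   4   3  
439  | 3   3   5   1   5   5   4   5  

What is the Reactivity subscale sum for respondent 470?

Respondent 470 raw: 2, 5, 2, 4, 5, 2, 4, 3.
Reactivity items: 1, 2, 3, 5, 6, 8.
Reverse-coded (on a 1–5 scale, reversed = 6 − raw):
  item 1: 6 − 2 = 4
  item 2: 5
  item 3: 2
  item 5: 5
  item 6: 2
  item 8: 3
Sum = 4 + 5 + 2 + 5 + 2 + 3 = 21

21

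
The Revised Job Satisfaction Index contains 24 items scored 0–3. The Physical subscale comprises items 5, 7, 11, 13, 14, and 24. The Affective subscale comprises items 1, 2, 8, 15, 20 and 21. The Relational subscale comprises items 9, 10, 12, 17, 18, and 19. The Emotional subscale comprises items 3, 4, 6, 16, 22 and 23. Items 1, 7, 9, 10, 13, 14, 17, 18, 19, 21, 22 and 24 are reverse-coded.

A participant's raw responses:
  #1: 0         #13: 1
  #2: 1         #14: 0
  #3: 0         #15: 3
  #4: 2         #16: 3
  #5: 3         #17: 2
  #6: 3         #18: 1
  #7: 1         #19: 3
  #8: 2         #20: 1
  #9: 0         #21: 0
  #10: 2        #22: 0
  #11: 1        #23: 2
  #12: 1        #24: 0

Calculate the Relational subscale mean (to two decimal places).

1.33

Relational items: 9, 10, 12, 17, 18, 19.
Of these, items 9, 10, 17, 18 and 19 are reverse-coded; reverse-coded value = 3 − response.
  item 9: 3 − 0 = 3
  item 10: 3 − 2 = 1
  item 12: 1
  item 17: 3 − 2 = 1
  item 18: 3 − 1 = 2
  item 19: 3 − 3 = 0
Sum = 3 + 1 + 1 + 1 + 2 + 0 = 8
Mean = 8 / 6 = 1.33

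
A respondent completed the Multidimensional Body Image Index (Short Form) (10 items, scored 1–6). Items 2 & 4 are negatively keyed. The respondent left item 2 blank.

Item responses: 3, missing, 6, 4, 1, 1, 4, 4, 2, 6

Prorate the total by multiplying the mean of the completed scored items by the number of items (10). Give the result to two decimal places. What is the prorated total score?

Reverse-coded (reversed = (1+6) − raw = 7 − raw):
  item 4: 7 − 4 = 3
Completed scored items (9 of 10): 3, 6, 3, 1, 1, 4, 4, 2, 6; sum = 30.
Person mean = 30 / 9 ≈ 3.3333
Prorated total = (30 / 9) × 10 = 33.33 (to 2 dp)

33.33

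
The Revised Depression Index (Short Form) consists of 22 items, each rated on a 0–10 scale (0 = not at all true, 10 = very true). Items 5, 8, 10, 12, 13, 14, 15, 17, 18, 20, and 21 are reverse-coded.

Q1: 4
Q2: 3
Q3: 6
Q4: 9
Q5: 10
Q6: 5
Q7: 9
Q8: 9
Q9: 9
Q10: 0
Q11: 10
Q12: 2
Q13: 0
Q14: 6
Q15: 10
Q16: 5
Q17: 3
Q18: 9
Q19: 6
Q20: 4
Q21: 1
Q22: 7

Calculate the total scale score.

Raw sum = 127. Reverse-coded items: 5, 8, 10, 12, 13, 14, 15, 17, 18, 20, 21; their raw sum = 54.
Each reversal replaces raw with 10 − raw, changing the total by 10 − 2·raw per item.
Total = 127 + 11·10 − 2·54 = 127 + 110 − 108 = 129

129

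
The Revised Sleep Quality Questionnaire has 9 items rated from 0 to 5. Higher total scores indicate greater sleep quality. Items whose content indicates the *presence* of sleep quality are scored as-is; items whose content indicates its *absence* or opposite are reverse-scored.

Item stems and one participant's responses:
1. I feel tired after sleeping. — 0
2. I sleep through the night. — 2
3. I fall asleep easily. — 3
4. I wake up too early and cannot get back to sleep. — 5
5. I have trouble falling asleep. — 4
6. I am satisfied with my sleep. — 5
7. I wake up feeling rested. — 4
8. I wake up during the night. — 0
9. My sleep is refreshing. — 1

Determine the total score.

26

Items 1, 4, 5, 8 describe the absence/opposite of sleep quality → reverse-score.
on a 0–5 scale, reversed = 5 − raw.
  item 1: 5 − 0 = 5
  item 2: 2
  item 3: 3
  item 4: 5 − 5 = 0
  item 5: 5 − 4 = 1
  item 6: 5
  item 7: 4
  item 8: 5 − 0 = 5
  item 9: 1
Total = 5 + 2 + 3 + 0 + 1 + 5 + 4 + 5 + 1 = 26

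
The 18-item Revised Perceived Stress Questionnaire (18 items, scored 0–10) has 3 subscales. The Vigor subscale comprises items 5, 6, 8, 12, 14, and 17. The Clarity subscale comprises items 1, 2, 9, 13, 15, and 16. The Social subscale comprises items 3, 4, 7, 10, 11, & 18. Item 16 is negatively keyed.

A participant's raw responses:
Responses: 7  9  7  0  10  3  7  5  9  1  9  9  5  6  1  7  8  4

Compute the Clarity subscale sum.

34

Clarity items: 1, 2, 9, 13, 15, 16.
Of these, item 16 is negatively keyed; reverse-coded value = 10 − response.
  item 1: 7
  item 2: 9
  item 9: 9
  item 13: 5
  item 15: 1
  item 16: 10 − 7 = 3
Sum = 7 + 9 + 9 + 5 + 1 + 3 = 34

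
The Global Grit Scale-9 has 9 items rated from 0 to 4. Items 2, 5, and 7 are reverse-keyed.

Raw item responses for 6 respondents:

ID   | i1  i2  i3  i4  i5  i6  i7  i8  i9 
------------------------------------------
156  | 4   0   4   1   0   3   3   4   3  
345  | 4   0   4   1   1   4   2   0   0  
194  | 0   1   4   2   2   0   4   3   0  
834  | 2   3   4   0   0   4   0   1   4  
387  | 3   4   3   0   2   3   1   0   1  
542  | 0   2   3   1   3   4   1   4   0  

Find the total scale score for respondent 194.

Respondent 194 raw: 0, 1, 4, 2, 2, 0, 4, 3, 0.
Reverse-coded (on a 0–4 scale, reversed = 4 − raw):
  item 1: 0
  item 2: 4 − 1 = 3
  item 3: 4
  item 4: 2
  item 5: 4 − 2 = 2
  item 6: 0
  item 7: 4 − 4 = 0
  item 8: 3
  item 9: 0
Sum = 0 + 3 + 4 + 2 + 2 + 0 + 0 + 3 + 0 = 14

14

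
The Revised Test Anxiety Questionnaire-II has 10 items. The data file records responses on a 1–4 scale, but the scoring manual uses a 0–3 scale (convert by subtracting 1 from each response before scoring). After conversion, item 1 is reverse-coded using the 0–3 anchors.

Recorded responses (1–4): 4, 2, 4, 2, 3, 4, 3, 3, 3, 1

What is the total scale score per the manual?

Convert to 0–3: 3, 1, 3, 1, 2, 3, 2, 2, 2, 0
Reverse-coded (on a 0–3 scale, reversed = 3 − raw):
  item 1: 3 − 3 = 0
Scored: 0, 1, 3, 1, 2, 3, 2, 2, 2, 0
Total = 16

16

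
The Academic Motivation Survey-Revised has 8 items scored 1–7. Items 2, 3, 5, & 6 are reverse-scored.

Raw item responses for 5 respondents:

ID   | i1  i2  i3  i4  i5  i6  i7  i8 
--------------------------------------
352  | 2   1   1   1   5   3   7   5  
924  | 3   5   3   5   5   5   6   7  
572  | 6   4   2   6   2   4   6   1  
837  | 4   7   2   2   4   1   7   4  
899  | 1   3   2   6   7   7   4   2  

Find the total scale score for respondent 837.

Respondent 837 raw: 4, 7, 2, 2, 4, 1, 7, 4.
Reverse-coded (on a 1–7 scale, reversed = 8 − raw):
  item 1: 4
  item 2: 8 − 7 = 1
  item 3: 8 − 2 = 6
  item 4: 2
  item 5: 8 − 4 = 4
  item 6: 8 − 1 = 7
  item 7: 7
  item 8: 4
Sum = 4 + 1 + 6 + 2 + 4 + 7 + 7 + 4 = 35

35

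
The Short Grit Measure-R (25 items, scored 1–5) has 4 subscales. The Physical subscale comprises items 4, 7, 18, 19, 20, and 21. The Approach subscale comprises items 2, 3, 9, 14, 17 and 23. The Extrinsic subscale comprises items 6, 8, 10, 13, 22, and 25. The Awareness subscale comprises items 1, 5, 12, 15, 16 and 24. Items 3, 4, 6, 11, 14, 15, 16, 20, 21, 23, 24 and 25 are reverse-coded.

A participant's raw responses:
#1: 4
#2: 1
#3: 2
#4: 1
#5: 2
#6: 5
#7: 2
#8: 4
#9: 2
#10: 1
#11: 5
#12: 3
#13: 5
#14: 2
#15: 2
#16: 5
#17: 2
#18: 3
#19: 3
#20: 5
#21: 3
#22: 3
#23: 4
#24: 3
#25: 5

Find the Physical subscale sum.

Physical items: 4, 7, 18, 19, 20, 21.
Of these, items 4, 20, & 21 are reverse-coded; on a 1–5 scale, reversed = 6 − raw.
  item 4: 6 − 1 = 5
  item 7: 2
  item 18: 3
  item 19: 3
  item 20: 6 − 5 = 1
  item 21: 6 − 3 = 3
Sum = 5 + 2 + 3 + 3 + 1 + 3 = 17

17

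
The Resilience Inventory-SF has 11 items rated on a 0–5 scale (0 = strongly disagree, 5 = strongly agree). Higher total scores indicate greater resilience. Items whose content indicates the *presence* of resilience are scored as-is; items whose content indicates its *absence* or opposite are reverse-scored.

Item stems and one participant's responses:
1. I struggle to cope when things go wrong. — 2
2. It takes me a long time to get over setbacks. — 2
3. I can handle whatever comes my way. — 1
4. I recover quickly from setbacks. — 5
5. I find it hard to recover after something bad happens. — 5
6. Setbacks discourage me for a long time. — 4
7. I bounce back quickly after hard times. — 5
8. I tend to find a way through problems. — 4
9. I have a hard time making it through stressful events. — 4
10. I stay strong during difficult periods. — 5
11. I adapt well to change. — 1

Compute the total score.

Items 1, 2, 5, 6, 9 describe the absence/opposite of resilience → reverse-score.
on a 0–5 scale, reversed = 5 − raw.
  item 1: 5 − 2 = 3
  item 2: 5 − 2 = 3
  item 3: 1
  item 4: 5
  item 5: 5 − 5 = 0
  item 6: 5 − 4 = 1
  item 7: 5
  item 8: 4
  item 9: 5 − 4 = 1
  item 10: 5
  item 11: 1
Total = 3 + 3 + 1 + 5 + 0 + 1 + 5 + 4 + 1 + 5 + 1 = 29

29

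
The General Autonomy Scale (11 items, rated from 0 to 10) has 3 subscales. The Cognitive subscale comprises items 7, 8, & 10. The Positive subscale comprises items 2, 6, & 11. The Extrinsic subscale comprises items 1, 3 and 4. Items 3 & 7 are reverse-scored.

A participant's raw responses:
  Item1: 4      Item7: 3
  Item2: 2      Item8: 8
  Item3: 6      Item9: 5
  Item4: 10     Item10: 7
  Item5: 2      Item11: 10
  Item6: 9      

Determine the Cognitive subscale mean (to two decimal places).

Cognitive items: 7, 8, 10.
Of these, item 7 is reverse-scored; reverse-coded value = 10 − response.
  item 7: 10 − 3 = 7
  item 8: 8
  item 10: 7
Sum = 7 + 8 + 7 = 22
Mean = 22 / 3 = 7.33

7.33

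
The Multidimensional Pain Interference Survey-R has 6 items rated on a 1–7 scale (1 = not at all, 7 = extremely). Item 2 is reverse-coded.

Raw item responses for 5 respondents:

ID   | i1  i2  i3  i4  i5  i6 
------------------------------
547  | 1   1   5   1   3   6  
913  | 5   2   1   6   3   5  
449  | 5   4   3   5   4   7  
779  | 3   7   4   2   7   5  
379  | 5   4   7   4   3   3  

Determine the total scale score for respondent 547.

Respondent 547 raw: 1, 1, 5, 1, 3, 6.
Reverse-coded (on a 1–7 scale, reversed = 8 − raw):
  item 1: 1
  item 2: 8 − 1 = 7
  item 3: 5
  item 4: 1
  item 5: 3
  item 6: 6
Sum = 1 + 7 + 5 + 1 + 3 + 6 = 23

23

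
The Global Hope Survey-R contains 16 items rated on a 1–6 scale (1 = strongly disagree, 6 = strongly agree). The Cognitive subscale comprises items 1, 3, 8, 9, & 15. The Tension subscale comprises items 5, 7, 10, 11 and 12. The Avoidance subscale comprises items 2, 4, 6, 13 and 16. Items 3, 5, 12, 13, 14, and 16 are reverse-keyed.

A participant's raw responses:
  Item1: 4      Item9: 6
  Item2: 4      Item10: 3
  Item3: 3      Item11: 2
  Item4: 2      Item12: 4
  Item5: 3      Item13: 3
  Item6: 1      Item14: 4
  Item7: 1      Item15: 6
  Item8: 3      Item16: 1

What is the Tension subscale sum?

13

Tension items: 5, 7, 10, 11, 12.
Of these, items 5 & 12 are reverse-keyed; reversed = (1+6) − raw = 7 − raw.
  item 5: 7 − 3 = 4
  item 7: 1
  item 10: 3
  item 11: 2
  item 12: 7 − 4 = 3
Sum = 4 + 1 + 3 + 2 + 3 = 13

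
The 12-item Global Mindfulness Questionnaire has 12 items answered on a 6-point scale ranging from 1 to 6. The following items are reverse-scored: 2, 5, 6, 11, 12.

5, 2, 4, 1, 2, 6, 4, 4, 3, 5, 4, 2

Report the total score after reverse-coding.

45

Apply reverse scoring (on a 1–6 scale, reversed = 7 − raw):
  item 2: 7 − 2 = 5
  item 5: 7 − 2 = 5
  item 6: 7 − 6 = 1
  item 11: 7 − 4 = 3
  item 12: 7 − 2 = 5
Scored responses: 5, 5, 4, 1, 5, 1, 4, 4, 3, 5, 3, 5
Total = 5 + 5 + 4 + 1 + 5 + 1 + 4 + 4 + 3 + 5 + 3 + 5 = 45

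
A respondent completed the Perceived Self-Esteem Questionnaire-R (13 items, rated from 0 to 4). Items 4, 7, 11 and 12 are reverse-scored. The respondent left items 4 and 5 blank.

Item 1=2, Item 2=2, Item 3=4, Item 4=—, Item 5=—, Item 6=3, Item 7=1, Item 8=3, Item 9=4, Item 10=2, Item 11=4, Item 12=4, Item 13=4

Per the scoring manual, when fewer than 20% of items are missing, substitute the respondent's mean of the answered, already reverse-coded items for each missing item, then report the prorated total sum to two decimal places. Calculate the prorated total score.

Reverse-coded (reverse-coded value = 4 − response):
  item 7: 4 − 1 = 3
  item 11: 4 − 4 = 0
  item 12: 4 − 4 = 0
Completed scored items (11 of 13): 2, 2, 4, 3, 3, 3, 4, 2, 0, 0, 4; sum = 27.
Person mean = 27 / 11 ≈ 2.4545
Prorated total = (27 / 11) × 13 = 31.91 (to 2 dp)

31.91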